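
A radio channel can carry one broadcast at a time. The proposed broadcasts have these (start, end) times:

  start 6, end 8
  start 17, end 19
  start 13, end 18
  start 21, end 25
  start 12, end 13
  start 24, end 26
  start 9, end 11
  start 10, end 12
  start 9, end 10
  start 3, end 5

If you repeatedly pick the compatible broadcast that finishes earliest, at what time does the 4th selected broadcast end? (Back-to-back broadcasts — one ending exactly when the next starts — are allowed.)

12

Sort by end time and greedily take each interval whose start is ≥ the last chosen end.
By end time: (3,5), (6,8), (9,10), (9,11), (10,12), (12,13), (13,18), (17,19), (21,25), (24,26).
Pick (3,5); next start ≥ 5 → (6,8); next start ≥ 8 → (9,10); next start ≥ 10 → (10,12); next start ≥ 12 → (12,13); next start ≥ 13 → (13,18); next start ≥ 18 → (21,25).
Selected: (3,5) (6,8) (9,10) (10,12) (12,13) (13,18) (21,25)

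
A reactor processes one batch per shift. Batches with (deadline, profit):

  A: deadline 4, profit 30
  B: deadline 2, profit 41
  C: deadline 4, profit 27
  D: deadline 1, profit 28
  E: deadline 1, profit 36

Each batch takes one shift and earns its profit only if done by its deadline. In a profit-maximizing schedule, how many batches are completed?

4

Sort by profit descending; place each in the latest free slot ≤ its deadline.
By profit: B(d2,41), E(d1,36), A(d4,30), D(d1,28), C(d4,27)
B→slot 2; E→slot 1; A→slot 4; D skipped; C→slot 3.
4 of 5 scheduled.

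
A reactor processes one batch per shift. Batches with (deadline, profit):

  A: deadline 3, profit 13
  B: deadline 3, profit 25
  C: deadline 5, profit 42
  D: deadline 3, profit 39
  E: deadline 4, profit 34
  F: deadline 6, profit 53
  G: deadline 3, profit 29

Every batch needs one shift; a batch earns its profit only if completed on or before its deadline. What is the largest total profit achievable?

222

Sort by profit descending; place each in the latest free slot ≤ its deadline.
By profit: F(d6,53), C(d5,42), D(d3,39), E(d4,34), G(d3,29), B(d3,25), A(d3,13)
F→slot 6; C→slot 5; D→slot 3; E→slot 4; G→slot 2; B→slot 1; A skipped.
Profit = 25 + 29 + 39 + 34 + 42 + 53 = 222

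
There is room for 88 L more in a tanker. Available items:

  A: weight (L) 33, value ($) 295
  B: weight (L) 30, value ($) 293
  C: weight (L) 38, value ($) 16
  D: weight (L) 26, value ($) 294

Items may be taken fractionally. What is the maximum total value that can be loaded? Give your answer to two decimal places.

Sort by value per unit weight and fill in that order.
Order: D (294/26=11.31) > B (293/30=9.77) > A (295/33=8.94) > C (16/38=0.42)
Fill: take D (26 @ 294) → take B (30 @ 293) → take 32/33 of A → 286.06; 88/88 used.
Total value = 873.06

873.06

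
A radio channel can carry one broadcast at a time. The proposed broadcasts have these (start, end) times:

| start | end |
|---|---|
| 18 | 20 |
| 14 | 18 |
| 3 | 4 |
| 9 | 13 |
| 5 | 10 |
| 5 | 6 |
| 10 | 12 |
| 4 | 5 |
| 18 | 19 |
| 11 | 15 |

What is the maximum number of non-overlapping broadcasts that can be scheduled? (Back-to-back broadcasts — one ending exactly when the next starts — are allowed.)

6

Order by finish time; keep every interval that doesn't clash with the previous kept one.
By end time: (3,4), (4,5), (5,6), (5,10), (10,12), (9,13), (11,15), (14,18), (18,19), (18,20).
Pick (3,4); next start ≥ 4 → (4,5); next start ≥ 5 → (5,6); next start ≥ 6 → (10,12); next start ≥ 12 → (14,18); next start ≥ 18 → (18,19).
Selected 6 broadcasts.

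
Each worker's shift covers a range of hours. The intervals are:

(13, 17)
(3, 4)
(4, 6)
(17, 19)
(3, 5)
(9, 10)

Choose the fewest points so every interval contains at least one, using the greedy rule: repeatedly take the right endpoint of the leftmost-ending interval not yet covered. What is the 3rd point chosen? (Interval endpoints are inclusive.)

Sorted: [3,4] [3,5] [4,6] [9,10] [13,17] [17,19]
{[3,4],[3,5],[4,6]} hit by 4; {[9,10]} hit by 10; {[13,17],[17,19]} hit by 17.
Points: 4, 10, 17 (3 total).

17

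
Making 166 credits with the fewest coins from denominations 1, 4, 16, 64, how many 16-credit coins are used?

2

166 − 2×64→38 − 2×16→6 − 1×4→2 − 2×1→0
Count of 16: 2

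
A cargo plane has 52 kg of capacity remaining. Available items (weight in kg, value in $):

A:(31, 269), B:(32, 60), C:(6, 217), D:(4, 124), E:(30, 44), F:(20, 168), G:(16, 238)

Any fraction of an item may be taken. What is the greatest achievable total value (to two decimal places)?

804.61

Greedy by value/weight ratio, highest first.
Order: C (217/6=36.17) > D (124/4=31.00) > G (238/16=14.88) > A (269/31=8.68) > F (168/20=8.40) > B (60/32=1.88) > E (44/30=1.47)
Fill: take C (6 @ 217) → take D (4 @ 124) → take G (16 @ 238) → take 26/31 of A → 225.61; 52/52 used.
Total value = 804.61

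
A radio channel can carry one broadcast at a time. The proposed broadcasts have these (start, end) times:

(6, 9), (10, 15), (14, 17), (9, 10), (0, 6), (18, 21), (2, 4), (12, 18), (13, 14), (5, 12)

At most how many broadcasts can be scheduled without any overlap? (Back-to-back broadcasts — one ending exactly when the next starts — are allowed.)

6

Order by finish time; keep every interval that doesn't clash with the previous kept one.
Sorted by end: (2,4)  (0,6)  (6,9)  (9,10)  (5,12)  (13,14)  (10,15)  (14,17)  (12,18)  (18,21)
take (2,4); take (6,9); take (9,10); take (13,14); skip (10,15); take (14,17); take (18,21).
Selected 6 broadcasts.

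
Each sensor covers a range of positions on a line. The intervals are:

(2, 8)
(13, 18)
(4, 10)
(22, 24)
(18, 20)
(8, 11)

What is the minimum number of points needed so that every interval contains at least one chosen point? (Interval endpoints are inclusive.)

3

Sorted: [2,8] [4,10] [8,11] [13,18] [18,20] [22,24]
{[2,8],[4,10],[8,11]} hit by 8; {[13,18],[18,20]} hit by 18; {[22,24]} hit by 24.
Points: 8, 18, 24 (3 total).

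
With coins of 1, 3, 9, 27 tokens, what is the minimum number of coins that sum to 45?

Use the largest denomination that fits, subtract, and repeat.
45 = 1×27 + 2×9
Total coins = 1 + 2 = 3

3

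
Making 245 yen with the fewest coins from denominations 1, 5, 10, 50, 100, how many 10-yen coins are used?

4

245 − 2×100→45 − 4×10→5 − 1×5→0
Count of 10: 4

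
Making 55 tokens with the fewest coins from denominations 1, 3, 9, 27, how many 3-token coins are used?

0

Use the largest denomination that fits, subtract, and repeat.
55 = 2×27 + 1×1
Count of 3: 0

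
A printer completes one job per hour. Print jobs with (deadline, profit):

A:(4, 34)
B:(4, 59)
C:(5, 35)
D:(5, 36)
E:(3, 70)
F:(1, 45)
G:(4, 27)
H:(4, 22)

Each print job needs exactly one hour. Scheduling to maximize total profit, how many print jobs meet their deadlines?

Take jobs in profit order; each goes to the latest open slot no later than its deadline.
Profit order: E=70 B=59 F=45 D=36 C=35 A=34 G=27 H=22
Assign: E→slot 3, B→slot 4, F→slot 1, D→slot 5, C→slot 2, A skipped, G skipped, H skipped.
Slots: [1:F] [2:C] [3:E] [4:B] [5:D]
5 of 8 scheduled.

5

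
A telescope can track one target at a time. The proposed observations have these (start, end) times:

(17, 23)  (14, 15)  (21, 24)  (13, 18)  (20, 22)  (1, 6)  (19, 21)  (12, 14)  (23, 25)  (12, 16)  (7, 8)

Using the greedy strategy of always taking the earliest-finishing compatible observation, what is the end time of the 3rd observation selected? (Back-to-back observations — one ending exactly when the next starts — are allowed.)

14

Greedy by earliest finish: after sorting by end time, pick each interval compatible with the last pick.
By end time: (1,6), (7,8), (12,14), (14,15), (12,16), (13,18), (19,21), (20,22), (17,23), (21,24), (23,25).
Pick (1,6); next start ≥ 6 → (7,8); next start ≥ 8 → (12,14); next start ≥ 14 → (14,15); next start ≥ 15 → (19,21); next start ≥ 21 → (21,24).
Selected: (1,6) (7,8) (12,14) (14,15) (19,21) (21,24)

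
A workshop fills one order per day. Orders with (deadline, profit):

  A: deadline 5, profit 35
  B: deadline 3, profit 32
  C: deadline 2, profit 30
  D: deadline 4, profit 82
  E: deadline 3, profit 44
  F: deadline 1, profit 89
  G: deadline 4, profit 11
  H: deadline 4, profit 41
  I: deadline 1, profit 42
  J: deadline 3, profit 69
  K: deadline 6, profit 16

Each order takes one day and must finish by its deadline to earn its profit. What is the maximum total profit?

By profit: F(d1,89), D(d4,82), J(d3,69), E(d3,44), I(d1,42), H(d4,41), A(d5,35), B(d3,32), C(d2,30), K(d6,16), G(d4,11)
F→slot 1; D→slot 4; J→slot 3; E→slot 2; I skipped; H skipped; A→slot 5; B skipped; C skipped; K→slot 6; G skipped.
Profit = 89 + 44 + 69 + 82 + 35 + 16 = 335

335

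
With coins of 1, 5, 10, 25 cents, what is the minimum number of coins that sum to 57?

57 = 2×25 + 1×5 + 2×1
Total coins = 2 + 1 + 2 = 5

5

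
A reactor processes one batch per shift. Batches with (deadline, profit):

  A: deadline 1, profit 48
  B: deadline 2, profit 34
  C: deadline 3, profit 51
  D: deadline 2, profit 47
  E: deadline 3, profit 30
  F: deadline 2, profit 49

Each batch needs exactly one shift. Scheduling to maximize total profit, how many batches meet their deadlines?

Take jobs in profit order; each goes to the latest open slot no later than its deadline.
By profit: C(d3,51), F(d2,49), A(d1,48), D(d2,47), B(d2,34), E(d3,30)
C→slot 3; F→slot 2; A→slot 1; D skipped; B skipped; E skipped.
3 of 6 scheduled.

3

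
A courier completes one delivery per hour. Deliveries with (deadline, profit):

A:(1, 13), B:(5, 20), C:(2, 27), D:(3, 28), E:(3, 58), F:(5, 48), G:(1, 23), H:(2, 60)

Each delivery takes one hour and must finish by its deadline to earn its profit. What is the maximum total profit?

By profit: H(d2,60), E(d3,58), F(d5,48), D(d3,28), C(d2,27), G(d1,23), B(d5,20), A(d1,13)
H→slot 2; E→slot 3; F→slot 5; D→slot 1; C skipped; G skipped; B→slot 4; A skipped.
Profit = 28 + 60 + 58 + 20 + 48 = 214

214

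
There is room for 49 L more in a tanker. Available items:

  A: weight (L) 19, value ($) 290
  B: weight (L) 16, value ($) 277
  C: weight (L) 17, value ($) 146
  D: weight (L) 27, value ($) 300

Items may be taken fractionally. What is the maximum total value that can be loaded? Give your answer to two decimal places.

Ratios (sorted): B 17.31, A 15.26, D 11.11, C 8.59
take B (16 @ 277); take A (19 @ 290); take 14/27 of D → 155.56. Capacity used 49/49.
Total value = 722.56

722.56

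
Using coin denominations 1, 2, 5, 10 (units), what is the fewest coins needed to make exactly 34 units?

5

Greedy: take as many of the largest coin as possible, then repeat with the remainder.
34 = 3×10 + 2×2
Total coins = 3 + 2 = 5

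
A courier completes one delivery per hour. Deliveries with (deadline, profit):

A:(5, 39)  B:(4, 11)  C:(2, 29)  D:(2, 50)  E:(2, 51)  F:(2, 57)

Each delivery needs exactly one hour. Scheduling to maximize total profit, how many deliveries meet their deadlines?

4

Sort by profit descending; place each in the latest free slot ≤ its deadline.
Profit order: F=57 E=51 D=50 A=39 C=29 B=11
Assign: F→slot 2, E→slot 1, D skipped, A→slot 5, C skipped, B→slot 4.
Slots: [1:E] [2:F] [4:B] [5:A]
4 of 6 scheduled.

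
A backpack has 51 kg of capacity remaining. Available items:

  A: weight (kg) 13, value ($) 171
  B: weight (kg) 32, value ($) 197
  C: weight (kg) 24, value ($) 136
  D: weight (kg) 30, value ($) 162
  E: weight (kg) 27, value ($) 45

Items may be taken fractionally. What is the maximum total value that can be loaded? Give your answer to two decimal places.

Ratios (sorted): A 13.15, B 6.16, C 5.67, D 5.40, E 1.67
take A (13 @ 171); take B (32 @ 197); take 6/24 of C → 34.00. Capacity used 51/51.
Total value = 402.00

402.00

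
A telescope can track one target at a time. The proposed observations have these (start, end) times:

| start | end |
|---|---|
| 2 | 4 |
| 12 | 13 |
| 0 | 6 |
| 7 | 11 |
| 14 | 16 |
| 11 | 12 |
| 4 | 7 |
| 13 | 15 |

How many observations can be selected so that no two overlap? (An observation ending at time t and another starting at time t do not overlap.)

6

By end time: (2,4), (0,6), (4,7), (7,11), (11,12), (12,13), (13,15), (14,16).
Pick (2,4); next start ≥ 4 → (4,7); next start ≥ 7 → (7,11); next start ≥ 11 → (11,12); next start ≥ 12 → (12,13); next start ≥ 13 → (13,15).
Selected 6 observations.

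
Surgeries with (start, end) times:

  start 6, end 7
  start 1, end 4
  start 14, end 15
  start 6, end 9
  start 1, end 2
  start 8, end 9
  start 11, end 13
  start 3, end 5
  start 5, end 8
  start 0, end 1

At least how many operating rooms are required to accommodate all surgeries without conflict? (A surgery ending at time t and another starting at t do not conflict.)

The answer is the maximum number of intervals overlapping at any instant.
starts: [0, 1, 1, 3, 5, 6, 6, 8, 11, 14]
ends:   [1, 2, 4, 5, 7, 8, 9, 9, 13, 15]
s0→1 e1→0 s1→1 s1→2 e2→1 s3→2 e4→1 e5→0 s5→1 s6→2 s6→3  — peak 3.

3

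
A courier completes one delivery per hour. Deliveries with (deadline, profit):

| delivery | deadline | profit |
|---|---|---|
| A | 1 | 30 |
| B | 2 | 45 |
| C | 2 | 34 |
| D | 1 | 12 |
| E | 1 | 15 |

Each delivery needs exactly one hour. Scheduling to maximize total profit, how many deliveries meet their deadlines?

Sort by profit descending; place each in the latest free slot ≤ its deadline.
Profit order: B=45 C=34 A=30 E=15 D=12
Assign: B→slot 2, C→slot 1, A skipped, E skipped, D skipped.
Slots: [1:C] [2:B]
2 of 5 scheduled.

2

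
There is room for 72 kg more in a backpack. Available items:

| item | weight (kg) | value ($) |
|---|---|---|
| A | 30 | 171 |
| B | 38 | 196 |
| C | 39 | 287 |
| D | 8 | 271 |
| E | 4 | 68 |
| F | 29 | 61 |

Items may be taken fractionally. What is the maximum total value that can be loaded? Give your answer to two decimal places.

Greedy by value/weight ratio, highest first.
Ratios (sorted): D 33.88, E 17.00, C 7.36, A 5.70, B 5.16, F 2.10
take D (8 @ 271); take E (4 @ 68); take C (39 @ 287); take 21/30 of A → 119.70. Capacity used 72/72.
Total value = 745.70

745.70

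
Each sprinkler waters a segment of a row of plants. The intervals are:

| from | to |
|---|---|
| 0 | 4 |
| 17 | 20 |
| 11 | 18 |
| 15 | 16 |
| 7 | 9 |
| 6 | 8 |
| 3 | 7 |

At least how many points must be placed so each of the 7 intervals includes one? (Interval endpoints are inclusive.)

4

Process intervals by earliest right end; each time one isn't hit yet, stab at its right endpoint.
By right end: [0,4]  [3,7]  [6,8]  [7,9]  [15,16]  [11,18]  [17,20]
[0,4] uncovered → point at 4; [6,8] uncovered → point at 8; [15,16] uncovered → point at 16; [17,20] uncovered → point at 20.
Points: 4, 8, 16, 20 (4 total).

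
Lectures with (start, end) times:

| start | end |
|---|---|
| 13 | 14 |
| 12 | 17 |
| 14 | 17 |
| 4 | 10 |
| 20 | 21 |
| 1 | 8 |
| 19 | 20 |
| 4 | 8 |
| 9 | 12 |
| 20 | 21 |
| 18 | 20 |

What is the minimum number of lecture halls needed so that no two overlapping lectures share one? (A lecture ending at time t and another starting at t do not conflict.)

3

starts: [1, 4, 4, 9, 12, 13, 14, 18, 19, 20, 20]
ends:   [8, 8, 10, 12, 14, 17, 17, 20, 20, 21, 21]
s1→1 s4→2 s4→3  — peak 3.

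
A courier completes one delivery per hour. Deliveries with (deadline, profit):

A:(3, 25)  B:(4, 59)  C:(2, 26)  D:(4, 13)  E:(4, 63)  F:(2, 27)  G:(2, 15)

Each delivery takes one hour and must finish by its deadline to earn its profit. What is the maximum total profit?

By profit: E(d4,63), B(d4,59), F(d2,27), C(d2,26), A(d3,25), G(d2,15), D(d4,13)
E→slot 4; B→slot 3; F→slot 2; C→slot 1; A skipped; G skipped; D skipped.
Profit = 26 + 27 + 59 + 63 = 175

175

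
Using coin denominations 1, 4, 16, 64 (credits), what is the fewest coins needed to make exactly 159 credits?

Use the largest denomination that fits, subtract, and repeat.
159 − 2×64→31 − 1×16→15 − 3×4→3 − 3×1→0
Total coins = 2 + 1 + 3 + 3 = 9

9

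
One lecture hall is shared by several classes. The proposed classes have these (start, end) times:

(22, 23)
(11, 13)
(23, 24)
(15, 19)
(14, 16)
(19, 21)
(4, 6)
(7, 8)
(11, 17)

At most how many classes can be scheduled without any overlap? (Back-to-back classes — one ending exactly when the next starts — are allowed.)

Greedy by earliest finish: after sorting by end time, pick each interval compatible with the last pick.
Sorted by end: (4,6)  (7,8)  (11,13)  (14,16)  (11,17)  (15,19)  (19,21)  (22,23)  (23,24)
take (4,6); take (7,8); take (11,13); take (14,16); take (19,21); take (22,23); take (23,24).
Selected 7 classes.

7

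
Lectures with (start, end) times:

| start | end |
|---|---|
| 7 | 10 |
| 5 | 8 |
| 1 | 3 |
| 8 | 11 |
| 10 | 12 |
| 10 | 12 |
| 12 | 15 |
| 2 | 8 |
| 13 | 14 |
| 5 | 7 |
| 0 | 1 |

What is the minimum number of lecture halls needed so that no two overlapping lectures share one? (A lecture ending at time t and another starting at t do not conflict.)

Events (time:±→running): 0:+→1 1:-→0 1:+→1 2:+→2 3:-→1 5:+→2 5:+→3 … peak 3.

3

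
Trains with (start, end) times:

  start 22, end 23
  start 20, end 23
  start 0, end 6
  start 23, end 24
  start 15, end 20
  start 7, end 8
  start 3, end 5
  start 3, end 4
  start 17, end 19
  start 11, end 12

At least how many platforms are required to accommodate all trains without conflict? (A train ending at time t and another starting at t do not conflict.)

Count concurrent intervals with a sweep; the peak is the room count.
Events (time:±→running): 0:+→1 3:+→2 3:+→3 … peak 3.

3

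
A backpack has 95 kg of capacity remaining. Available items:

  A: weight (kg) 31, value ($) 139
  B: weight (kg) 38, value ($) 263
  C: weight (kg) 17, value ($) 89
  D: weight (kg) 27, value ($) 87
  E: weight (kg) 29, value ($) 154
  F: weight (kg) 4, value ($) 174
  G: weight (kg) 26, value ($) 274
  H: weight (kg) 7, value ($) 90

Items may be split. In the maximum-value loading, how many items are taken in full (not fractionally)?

4

Sort by value per unit weight and fill in that order.
Order: F (174/4=43.50) > H (90/7=12.86) > G (274/26=10.54) > B (263/38=6.92) > E (154/29=5.31) > C (89/17=5.24) > A (139/31=4.48) > D (87/27=3.22)
Fill: take F (4 @ 174) → take H (7 @ 90) → take G (26 @ 274) → take B (38 @ 263) → take 20/29 of E → 106.21; 95/95 used.
4 item(s) taken whole; one partial (take 20/29 of E).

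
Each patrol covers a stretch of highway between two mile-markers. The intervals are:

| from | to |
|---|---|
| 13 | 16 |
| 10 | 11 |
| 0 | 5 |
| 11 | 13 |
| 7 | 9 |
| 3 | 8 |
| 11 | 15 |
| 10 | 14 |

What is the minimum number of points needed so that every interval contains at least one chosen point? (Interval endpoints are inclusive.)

4

Sort by right endpoint; whenever an interval is uncovered, place a point at its right end.
By right end: [0,5]  [3,8]  [7,9]  [10,11]  [11,13]  [10,14]  [11,15]  [13,16]
[0,5] uncovered → point at 5; [7,9] uncovered → point at 9; [10,11] uncovered → point at 11; [13,16] uncovered → point at 16.
Points: 5, 9, 11, 16 (4 total).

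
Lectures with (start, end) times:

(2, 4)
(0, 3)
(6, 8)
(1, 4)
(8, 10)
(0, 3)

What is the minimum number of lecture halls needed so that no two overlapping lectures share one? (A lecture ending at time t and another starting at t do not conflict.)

4

starts: [0, 0, 1, 2, 6, 8]
ends:   [3, 3, 4, 4, 8, 10]
s0→1 s0→2 s1→3 s2→4  — peak 4.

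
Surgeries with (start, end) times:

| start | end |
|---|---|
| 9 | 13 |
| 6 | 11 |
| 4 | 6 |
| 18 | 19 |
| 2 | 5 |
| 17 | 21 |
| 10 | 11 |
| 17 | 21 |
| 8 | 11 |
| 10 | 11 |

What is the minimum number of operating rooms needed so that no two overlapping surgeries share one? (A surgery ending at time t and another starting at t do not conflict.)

5

starts: [2, 4, 6, 8, 9, 10, 10, 17, 17, 18]
ends:   [5, 6, 11, 11, 11, 11, 13, 19, 21, 21]
s2→1 s4→2 e5→1 e6→0 s6→1 s8→2 s9→3 s10→4 s10→5  — peak 5.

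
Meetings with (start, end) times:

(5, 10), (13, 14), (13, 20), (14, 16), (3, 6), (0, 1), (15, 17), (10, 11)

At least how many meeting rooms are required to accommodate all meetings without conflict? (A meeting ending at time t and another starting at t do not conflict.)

3

Events (time:±→running): 0:+→1 1:-→0 3:+→1 5:+→2 6:-→1 10:-→0 10:+→1 11:-→0 13:+→1 13:+→2 14:-→1 14:+→2 15:+→3 … peak 3.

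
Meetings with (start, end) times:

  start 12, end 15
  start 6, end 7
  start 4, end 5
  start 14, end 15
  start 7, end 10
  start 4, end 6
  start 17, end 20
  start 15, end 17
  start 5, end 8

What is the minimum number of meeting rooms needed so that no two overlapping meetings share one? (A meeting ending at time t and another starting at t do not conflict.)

The answer is the maximum number of intervals overlapping at any instant.
starts: [4, 4, 5, 6, 7, 12, 14, 15, 17]
ends:   [5, 6, 7, 8, 10, 15, 15, 17, 20]
s4→1 s4→2  — peak 2.

2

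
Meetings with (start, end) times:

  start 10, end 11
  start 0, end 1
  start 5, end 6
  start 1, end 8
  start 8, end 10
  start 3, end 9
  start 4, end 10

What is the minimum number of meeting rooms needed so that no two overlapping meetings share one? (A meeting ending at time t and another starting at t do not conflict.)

4

starts: [0, 1, 3, 4, 5, 8, 10]
ends:   [1, 6, 8, 9, 10, 10, 11]
s0→1 e1→0 s1→1 s3→2 s4→3 s5→4  — peak 4.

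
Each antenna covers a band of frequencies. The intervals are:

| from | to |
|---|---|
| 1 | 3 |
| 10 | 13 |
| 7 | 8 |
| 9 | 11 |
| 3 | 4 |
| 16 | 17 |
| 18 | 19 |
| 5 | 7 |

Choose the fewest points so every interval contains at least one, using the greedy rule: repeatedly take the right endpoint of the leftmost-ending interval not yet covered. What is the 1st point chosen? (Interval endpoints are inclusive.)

By right end: [1,3]  [3,4]  [5,7]  [7,8]  [9,11]  [10,13]  [16,17]  [18,19]
[1,3] uncovered → point at 3; [5,7] uncovered → point at 7; [9,11] uncovered → point at 11; [16,17] uncovered → point at 17; [18,19] uncovered → point at 19.
Points: 3, 7, 11, 17, 19 (5 total).

3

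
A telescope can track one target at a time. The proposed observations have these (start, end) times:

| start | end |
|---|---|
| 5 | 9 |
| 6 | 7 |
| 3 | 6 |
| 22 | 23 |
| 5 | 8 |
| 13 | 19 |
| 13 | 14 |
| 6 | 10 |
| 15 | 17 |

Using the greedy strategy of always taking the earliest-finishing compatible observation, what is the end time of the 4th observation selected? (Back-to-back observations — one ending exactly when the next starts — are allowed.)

17

Sort by end time and greedily take each interval whose start is ≥ the last chosen end.
Sorted by end: (3,6)  (6,7)  (5,8)  (5,9)  (6,10)  (13,14)  (15,17)  (13,19)  (22,23)
take (3,6); take (6,7); skip (5,9); take (13,14); take (15,17); skip (13,19); take (22,23).
Selected: (3,6) (6,7) (13,14) (15,17) (22,23)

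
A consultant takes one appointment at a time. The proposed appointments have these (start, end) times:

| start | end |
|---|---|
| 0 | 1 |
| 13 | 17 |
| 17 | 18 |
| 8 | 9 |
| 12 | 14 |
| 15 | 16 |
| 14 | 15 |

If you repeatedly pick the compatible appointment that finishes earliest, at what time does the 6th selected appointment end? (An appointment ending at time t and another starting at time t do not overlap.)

18

Order by finish time; keep every interval that doesn't clash with the previous kept one.
By end time: (0,1), (8,9), (12,14), (14,15), (15,16), (13,17), (17,18).
Pick (0,1); next start ≥ 1 → (8,9); next start ≥ 9 → (12,14); next start ≥ 14 → (14,15); next start ≥ 15 → (15,16); next start ≥ 16 → (17,18).
Selected: (0,1) (8,9) (12,14) (14,15) (15,16) (17,18)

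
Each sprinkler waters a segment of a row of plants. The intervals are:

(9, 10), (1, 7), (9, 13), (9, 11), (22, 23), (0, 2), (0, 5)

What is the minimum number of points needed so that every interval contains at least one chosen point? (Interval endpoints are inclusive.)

Process intervals by earliest right end; each time one isn't hit yet, stab at its right endpoint.
By right end: [0,2]  [0,5]  [1,7]  [9,10]  [9,11]  [9,13]  [22,23]
[0,2] uncovered → point at 2; [9,10] uncovered → point at 10; [22,23] uncovered → point at 23.
Points: 2, 10, 23 (3 total).

3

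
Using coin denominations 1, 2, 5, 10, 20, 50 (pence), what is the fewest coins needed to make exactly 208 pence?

7

208 − 4×50→8 − 1×5→3 − 1×2→1 − 1×1→0
Total coins = 4 + 1 + 1 + 1 = 7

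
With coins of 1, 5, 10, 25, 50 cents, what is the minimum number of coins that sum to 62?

62 = 1×50 + 1×10 + 2×1
Total coins = 1 + 1 + 2 = 4

4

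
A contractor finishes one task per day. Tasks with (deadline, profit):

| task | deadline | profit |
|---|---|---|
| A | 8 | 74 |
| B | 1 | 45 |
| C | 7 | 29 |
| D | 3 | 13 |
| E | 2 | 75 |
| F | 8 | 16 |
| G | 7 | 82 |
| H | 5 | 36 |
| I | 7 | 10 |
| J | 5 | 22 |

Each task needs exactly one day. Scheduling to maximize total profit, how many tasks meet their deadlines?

Profit order: G=82 E=75 A=74 B=45 H=36 C=29 J=22 F=16 D=13 I=10
Assign: G→slot 7, E→slot 2, A→slot 8, B→slot 1, H→slot 5, C→slot 6, J→slot 4, F→slot 3, D skipped, I skipped.
Slots: [1:B] [2:E] [3:F] [4:J] [5:H] [6:C] [7:G] [8:A]
8 of 10 scheduled.

8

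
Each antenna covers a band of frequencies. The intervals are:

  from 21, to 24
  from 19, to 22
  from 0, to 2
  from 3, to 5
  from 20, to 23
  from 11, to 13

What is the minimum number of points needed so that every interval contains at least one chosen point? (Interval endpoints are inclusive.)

By right end: [0,2]  [3,5]  [11,13]  [19,22]  [20,23]  [21,24]
[0,2] uncovered → point at 2; [3,5] uncovered → point at 5; [11,13] uncovered → point at 13; [19,22] uncovered → point at 22.
Points: 2, 5, 13, 22 (4 total).

4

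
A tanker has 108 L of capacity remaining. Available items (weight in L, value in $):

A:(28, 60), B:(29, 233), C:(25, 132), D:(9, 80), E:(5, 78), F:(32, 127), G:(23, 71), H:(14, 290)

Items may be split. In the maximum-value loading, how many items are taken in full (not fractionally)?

5

Greedy by value/weight ratio, highest first.
Order: H (290/14=20.71) > E (78/5=15.60) > D (80/9=8.89) > B (233/29=8.03) > C (132/25=5.28) > F (127/32=3.97) > G (71/23=3.09) > A (60/28=2.14)
Fill: take H (14 @ 290) → take E (5 @ 78) → take D (9 @ 80) → take B (29 @ 233) → take C (25 @ 132) → take 26/32 of F → 103.19; 108/108 used.
5 item(s) taken whole; one partial (take 26/32 of F).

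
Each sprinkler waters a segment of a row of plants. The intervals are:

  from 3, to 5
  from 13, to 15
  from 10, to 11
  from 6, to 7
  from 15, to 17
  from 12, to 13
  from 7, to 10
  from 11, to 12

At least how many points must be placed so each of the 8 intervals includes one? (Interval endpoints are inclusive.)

5

Sorted: [3,5] [6,7] [7,10] [10,11] [11,12] [12,13] [13,15] [15,17]
{[3,5]} hit by 5; {[6,7],[7,10]} hit by 7; {[10,11],[11,12]} hit by 11; {[12,13],[13,15]} hit by 13; {[15,17]} hit by 17.
Points: 5, 7, 11, 13, 17 (5 total).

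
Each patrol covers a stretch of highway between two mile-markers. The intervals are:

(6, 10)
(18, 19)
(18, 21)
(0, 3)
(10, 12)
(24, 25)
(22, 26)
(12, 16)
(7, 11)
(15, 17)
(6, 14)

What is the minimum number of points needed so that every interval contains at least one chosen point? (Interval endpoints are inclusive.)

5

Sort by right endpoint; whenever an interval is uncovered, place a point at its right end.
By right end: [0,3]  [6,10]  [7,11]  [10,12]  [6,14]  [12,16]  [15,17]  [18,19]  [18,21]  [24,25]  [22,26]
[0,3] uncovered → point at 3; [6,10] uncovered → point at 10; [12,16] uncovered → point at 16; [18,19] uncovered → point at 19; [24,25] uncovered → point at 25.
Points: 3, 10, 16, 19, 25 (5 total).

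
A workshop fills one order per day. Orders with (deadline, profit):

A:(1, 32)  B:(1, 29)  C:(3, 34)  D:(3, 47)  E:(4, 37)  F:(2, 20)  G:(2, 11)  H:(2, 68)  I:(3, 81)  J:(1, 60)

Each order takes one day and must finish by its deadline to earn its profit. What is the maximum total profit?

Take jobs in profit order; each goes to the latest open slot no later than its deadline.
By profit: I(d3,81), H(d2,68), J(d1,60), D(d3,47), E(d4,37), C(d3,34), A(d1,32), B(d1,29), F(d2,20), G(d2,11)
I→slot 3; H→slot 2; J→slot 1; D skipped; E→slot 4; C skipped; A skipped; B skipped; F skipped; G skipped.
Profit = 60 + 68 + 81 + 37 = 246

246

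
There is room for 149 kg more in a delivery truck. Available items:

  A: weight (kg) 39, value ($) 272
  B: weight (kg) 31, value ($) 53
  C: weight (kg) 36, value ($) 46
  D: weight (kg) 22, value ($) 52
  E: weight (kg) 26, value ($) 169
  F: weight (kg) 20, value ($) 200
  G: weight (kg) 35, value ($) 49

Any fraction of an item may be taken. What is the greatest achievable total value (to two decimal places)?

Ratios (sorted): F 10.00, A 6.97, E 6.50, D 2.36, B 1.71, G 1.40, C 1.28
take F (20 @ 200); take A (39 @ 272); take E (26 @ 169); take D (22 @ 52); take B (31 @ 53); take 11/35 of G → 15.40. Capacity used 149/149.
Total value = 761.40

761.40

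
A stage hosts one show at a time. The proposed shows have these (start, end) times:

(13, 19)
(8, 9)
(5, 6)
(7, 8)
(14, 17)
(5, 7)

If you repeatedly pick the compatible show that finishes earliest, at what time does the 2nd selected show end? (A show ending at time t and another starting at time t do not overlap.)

By end time: (5,6), (5,7), (7,8), (8,9), (14,17), (13,19).
Pick (5,6); next start ≥ 6 → (7,8); next start ≥ 8 → (8,9); next start ≥ 9 → (14,17).
Selected: (5,6) (7,8) (8,9) (14,17)

8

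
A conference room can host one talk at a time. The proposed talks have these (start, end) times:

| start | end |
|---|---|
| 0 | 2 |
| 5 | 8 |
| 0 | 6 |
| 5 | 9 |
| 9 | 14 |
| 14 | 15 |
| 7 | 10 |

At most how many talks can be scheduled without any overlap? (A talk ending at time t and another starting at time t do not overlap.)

4

Sort by end time and greedily take each interval whose start is ≥ the last chosen end.
By end time: (0,2), (0,6), (5,8), (5,9), (7,10), (9,14), (14,15).
Pick (0,2); next start ≥ 2 → (5,8); next start ≥ 8 → (9,14); next start ≥ 14 → (14,15).
Selected 4 talks.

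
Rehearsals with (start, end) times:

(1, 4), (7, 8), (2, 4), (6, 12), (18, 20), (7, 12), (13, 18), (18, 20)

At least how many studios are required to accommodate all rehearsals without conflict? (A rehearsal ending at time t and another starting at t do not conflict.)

Count concurrent intervals with a sweep; the peak is the room count.
starts: [1, 2, 6, 7, 7, 13, 18, 18]
ends:   [4, 4, 8, 12, 12, 18, 20, 20]
s1→1 s2→2 e4→1 e4→0 s6→1 s7→2 s7→3  — peak 3.

3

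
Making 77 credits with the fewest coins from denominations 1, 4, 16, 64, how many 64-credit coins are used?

1

Greedy: take as many of the largest coin as possible, then repeat with the remainder.
77 = 1×64 + 3×4 + 1×1
Count of 64: 1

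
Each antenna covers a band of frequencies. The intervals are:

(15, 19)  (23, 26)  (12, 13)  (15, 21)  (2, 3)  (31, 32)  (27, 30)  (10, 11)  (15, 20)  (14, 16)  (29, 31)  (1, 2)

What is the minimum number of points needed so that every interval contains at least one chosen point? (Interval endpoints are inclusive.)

7

Sorted: [1,2] [2,3] [10,11] [12,13] [14,16] [15,19] [15,20] [15,21] [23,26] [27,30] [29,31] [31,32]
{[1,2],[2,3]} hit by 2; {[10,11]} hit by 11; {[12,13]} hit by 13; {[14,16],[15,19],[15,20],[15,21]} hit by 16; {[23,26]} hit by 26; {[27,30],[29,31]} hit by 30; {[31,32]} hit by 32.
Points: 2, 11, 13, 16, 26, 30, 32 (7 total).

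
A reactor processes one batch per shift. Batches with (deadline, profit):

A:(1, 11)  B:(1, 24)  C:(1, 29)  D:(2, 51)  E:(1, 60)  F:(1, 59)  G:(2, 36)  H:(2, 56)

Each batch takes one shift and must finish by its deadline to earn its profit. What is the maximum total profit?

116

Sort by profit descending; place each in the latest free slot ≤ its deadline.
Profit order: E=60 F=59 H=56 D=51 G=36 C=29 B=24 A=11
Assign: E→slot 1, F skipped, H→slot 2, D skipped, G skipped, C skipped, B skipped, A skipped.
Slots: [1:E] [2:H]
Profit = 60 + 56 = 116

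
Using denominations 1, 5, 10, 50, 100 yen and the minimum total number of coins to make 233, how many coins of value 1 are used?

Greedy: take as many of the largest coin as possible, then repeat with the remainder.
233 = 2×100 + 3×10 + 3×1
Count of 1: 3

3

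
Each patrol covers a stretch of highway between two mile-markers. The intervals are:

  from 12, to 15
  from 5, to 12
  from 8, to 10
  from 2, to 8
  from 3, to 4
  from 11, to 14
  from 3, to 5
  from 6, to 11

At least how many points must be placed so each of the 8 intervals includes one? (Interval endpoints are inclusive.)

3

By right end: [3,4]  [3,5]  [2,8]  [8,10]  [6,11]  [5,12]  [11,14]  [12,15]
[3,4] uncovered → point at 4; [8,10] uncovered → point at 10; [11,14] uncovered → point at 14.
Points: 4, 10, 14 (3 total).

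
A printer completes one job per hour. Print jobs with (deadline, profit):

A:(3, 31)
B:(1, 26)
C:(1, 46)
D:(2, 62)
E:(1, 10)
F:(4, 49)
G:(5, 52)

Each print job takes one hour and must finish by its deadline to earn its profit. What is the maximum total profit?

Take jobs in profit order; each goes to the latest open slot no later than its deadline.
Profit order: D=62 G=52 F=49 C=46 A=31 B=26 E=10
Assign: D→slot 2, G→slot 5, F→slot 4, C→slot 1, A→slot 3, B skipped, E skipped.
Slots: [1:C] [2:D] [3:A] [4:F] [5:G]
Profit = 46 + 62 + 31 + 49 + 52 = 240

240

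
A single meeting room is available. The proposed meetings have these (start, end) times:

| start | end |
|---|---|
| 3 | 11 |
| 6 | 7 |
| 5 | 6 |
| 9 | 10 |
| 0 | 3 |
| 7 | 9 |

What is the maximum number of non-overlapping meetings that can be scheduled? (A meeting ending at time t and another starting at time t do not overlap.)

5

Sort by end time and greedily take each interval whose start is ≥ the last chosen end.
Sorted by end: (0,3)  (5,6)  (6,7)  (7,9)  (9,10)  (3,11)
take (0,3); take (5,6); take (6,7); take (7,9); take (9,10); skip (3,11).
Selected 5 meetings.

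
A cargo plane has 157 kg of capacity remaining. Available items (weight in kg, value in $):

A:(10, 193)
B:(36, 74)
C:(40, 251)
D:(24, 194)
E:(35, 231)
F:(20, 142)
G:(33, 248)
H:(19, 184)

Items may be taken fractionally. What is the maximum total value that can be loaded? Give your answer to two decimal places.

Ratios (sorted): A 19.30, H 9.68, D 8.08, G 7.52, F 7.10, E 6.60, C 6.28, B 2.06
take A (10 @ 193); take H (19 @ 184); take D (24 @ 194); take G (33 @ 248); take F (20 @ 142); take E (35 @ 231); take 16/40 of C → 100.40. Capacity used 157/157.
Total value = 1292.40

1292.40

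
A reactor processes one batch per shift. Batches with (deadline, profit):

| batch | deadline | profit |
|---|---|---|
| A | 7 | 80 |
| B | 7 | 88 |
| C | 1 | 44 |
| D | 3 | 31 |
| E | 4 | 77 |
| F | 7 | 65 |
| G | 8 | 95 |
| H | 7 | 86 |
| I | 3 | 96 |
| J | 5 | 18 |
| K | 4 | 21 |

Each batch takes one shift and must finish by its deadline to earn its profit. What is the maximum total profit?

631

Profit order: I=96 G=95 B=88 H=86 A=80 E=77 F=65 C=44 D=31 K=21 J=18
Assign: I→slot 3, G→slot 8, B→slot 7, H→slot 6, A→slot 5, E→slot 4, F→slot 2, C→slot 1, D skipped, K skipped, J skipped.
Slots: [1:C] [2:F] [3:I] [4:E] [5:A] [6:H] [7:B] [8:G]
Profit = 44 + 65 + 96 + 77 + 80 + 86 + 88 + 95 = 631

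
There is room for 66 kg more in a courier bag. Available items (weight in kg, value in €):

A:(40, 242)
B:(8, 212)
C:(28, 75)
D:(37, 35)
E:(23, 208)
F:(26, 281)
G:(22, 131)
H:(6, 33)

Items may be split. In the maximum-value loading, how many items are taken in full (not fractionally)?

Order: B (212/8=26.50) > F (281/26=10.81) > E (208/23=9.04) > A (242/40=6.05) > G (131/22=5.95) > H (33/6=5.50) > C (75/28=2.68) > D (35/37=0.95)
Fill: take B (8 @ 212) → take F (26 @ 281) → take E (23 @ 208) → take 9/40 of A → 54.45; 66/66 used.
3 item(s) taken whole; one partial (take 9/40 of A).

3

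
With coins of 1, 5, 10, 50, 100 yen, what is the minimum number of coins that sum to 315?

5

315 = 3×100 + 1×10 + 1×5
Total coins = 3 + 1 + 1 = 5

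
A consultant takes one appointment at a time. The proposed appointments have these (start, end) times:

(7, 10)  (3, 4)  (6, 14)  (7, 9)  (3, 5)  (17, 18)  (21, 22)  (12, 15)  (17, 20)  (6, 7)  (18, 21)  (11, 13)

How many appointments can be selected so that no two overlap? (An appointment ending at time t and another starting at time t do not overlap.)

Sort by end time and greedily take each interval whose start is ≥ the last chosen end.
Sorted by end: (3,4)  (3,5)  (6,7)  (7,9)  (7,10)  (11,13)  (6,14)  (12,15)  (17,18)  (17,20)  (18,21)  (21,22)
take (3,4); take (6,7); take (7,9); skip (7,10); take (11,13); skip (12,15); take (17,18); skip (17,20); take (18,21); take (21,22).
Selected 7 appointments.

7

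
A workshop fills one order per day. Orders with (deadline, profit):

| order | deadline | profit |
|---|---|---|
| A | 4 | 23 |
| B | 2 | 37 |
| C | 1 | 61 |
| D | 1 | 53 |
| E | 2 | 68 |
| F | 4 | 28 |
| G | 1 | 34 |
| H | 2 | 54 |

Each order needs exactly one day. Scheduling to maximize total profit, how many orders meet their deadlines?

4

Take jobs in profit order; each goes to the latest open slot no later than its deadline.
By profit: E(d2,68), C(d1,61), H(d2,54), D(d1,53), B(d2,37), G(d1,34), F(d4,28), A(d4,23)
E→slot 2; C→slot 1; H skipped; D skipped; B skipped; G skipped; F→slot 4; A→slot 3.
4 of 8 scheduled.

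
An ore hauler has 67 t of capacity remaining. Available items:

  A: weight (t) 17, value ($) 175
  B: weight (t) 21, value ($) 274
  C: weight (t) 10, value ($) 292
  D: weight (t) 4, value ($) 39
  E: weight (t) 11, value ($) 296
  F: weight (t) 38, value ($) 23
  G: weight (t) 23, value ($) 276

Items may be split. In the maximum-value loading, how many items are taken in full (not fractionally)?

Ratios (sorted): C 29.20, E 26.91, B 13.05, G 12.00, A 10.29, D 9.75, F 0.61
take C (10 @ 292); take E (11 @ 296); take B (21 @ 274); take G (23 @ 276); take 2/17 of A → 20.59. Capacity used 67/67.
4 item(s) taken whole; one partial (take 2/17 of A).

4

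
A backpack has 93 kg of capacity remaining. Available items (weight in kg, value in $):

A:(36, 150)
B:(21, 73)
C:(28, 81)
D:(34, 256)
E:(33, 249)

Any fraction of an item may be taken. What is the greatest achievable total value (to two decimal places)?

613.33

Greedy by value/weight ratio, highest first.
Order: E (249/33=7.55) > D (256/34=7.53) > A (150/36=4.17) > B (73/21=3.48) > C (81/28=2.89)
Fill: take E (33 @ 249) → take D (34 @ 256) → take 26/36 of A → 108.33; 93/93 used.
Total value = 613.33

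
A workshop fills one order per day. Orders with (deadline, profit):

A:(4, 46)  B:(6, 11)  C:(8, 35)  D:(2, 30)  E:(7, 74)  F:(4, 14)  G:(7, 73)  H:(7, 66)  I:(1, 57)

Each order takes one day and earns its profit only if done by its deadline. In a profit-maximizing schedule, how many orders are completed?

8

Sort by profit descending; place each in the latest free slot ≤ its deadline.
By profit: E(d7,74), G(d7,73), H(d7,66), I(d1,57), A(d4,46), C(d8,35), D(d2,30), F(d4,14), B(d6,11)
E→slot 7; G→slot 6; H→slot 5; I→slot 1; A→slot 4; C→slot 8; D→slot 2; F→slot 3; B skipped.
8 of 9 scheduled.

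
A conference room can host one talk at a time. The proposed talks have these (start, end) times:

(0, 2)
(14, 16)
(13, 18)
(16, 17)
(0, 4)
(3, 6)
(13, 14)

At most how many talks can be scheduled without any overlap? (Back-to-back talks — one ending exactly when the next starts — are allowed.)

5

By end time: (0,2), (0,4), (3,6), (13,14), (14,16), (16,17), (13,18).
Pick (0,2); next start ≥ 2 → (3,6); next start ≥ 6 → (13,14); next start ≥ 14 → (14,16); next start ≥ 16 → (16,17).
Selected 5 talks.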